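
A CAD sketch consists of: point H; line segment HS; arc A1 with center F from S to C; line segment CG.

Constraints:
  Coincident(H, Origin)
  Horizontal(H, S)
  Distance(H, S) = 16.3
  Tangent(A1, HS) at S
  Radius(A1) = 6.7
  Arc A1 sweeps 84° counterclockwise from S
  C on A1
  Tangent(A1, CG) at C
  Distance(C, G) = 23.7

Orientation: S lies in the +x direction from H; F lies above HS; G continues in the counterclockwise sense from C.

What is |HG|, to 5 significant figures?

39.008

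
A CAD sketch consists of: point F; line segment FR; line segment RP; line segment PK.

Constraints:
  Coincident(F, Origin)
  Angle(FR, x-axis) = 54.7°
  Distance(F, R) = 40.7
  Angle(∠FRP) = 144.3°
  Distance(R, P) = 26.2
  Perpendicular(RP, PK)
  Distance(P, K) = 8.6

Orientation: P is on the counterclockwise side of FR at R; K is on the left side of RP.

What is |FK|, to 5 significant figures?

61.158

∠FRP = 144.3°, so RP runs at 54.7° + (180° − 144.3°) = 90.400° from the x-axis; with |RP| = 26.2, P = R + 26.2·(cos 90.400°, sin 90.400°) = (23.336, 59.416). The perpendicularity gives PK at right angles to RP; with |PK| = 8.6 on the left of RP, K = P + 8.6·(-0.99998, -0.0069813) = (14.736, 59.356). Then |FK| = |K − F| = 61.158.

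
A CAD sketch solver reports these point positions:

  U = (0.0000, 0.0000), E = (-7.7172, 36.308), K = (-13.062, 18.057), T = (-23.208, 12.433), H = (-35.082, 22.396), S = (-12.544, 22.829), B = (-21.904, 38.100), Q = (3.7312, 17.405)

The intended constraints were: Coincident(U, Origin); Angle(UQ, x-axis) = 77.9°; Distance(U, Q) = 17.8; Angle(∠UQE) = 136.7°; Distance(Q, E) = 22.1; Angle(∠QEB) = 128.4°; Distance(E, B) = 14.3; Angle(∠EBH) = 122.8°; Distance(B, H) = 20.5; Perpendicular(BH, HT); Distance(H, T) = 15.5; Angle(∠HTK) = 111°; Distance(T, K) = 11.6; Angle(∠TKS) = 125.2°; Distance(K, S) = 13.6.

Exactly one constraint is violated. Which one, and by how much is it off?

Distance(K, S) = 13.6 — off by 8.80.

U = (0.00, 0.00) ✓; UQ at 77.90° ✓; |UQ| = 17.80 ✓; ∠UQE = 136.7° ✓; |QE| = 22.10 ✓; ∠QEB = 128.4° ✓; |EB| = 14.30 ✓; ∠EBH = 122.8° ✓; |BH| = 20.50 ✓; ∠(BH, HT) = 90.00° ✓; |HT| = 15.50 ✓; ∠HTK = 111.0° ✓; |TK| = 11.60 ✓; ∠TKS = 125.2° ✓; |KS| = 4.800 ✗.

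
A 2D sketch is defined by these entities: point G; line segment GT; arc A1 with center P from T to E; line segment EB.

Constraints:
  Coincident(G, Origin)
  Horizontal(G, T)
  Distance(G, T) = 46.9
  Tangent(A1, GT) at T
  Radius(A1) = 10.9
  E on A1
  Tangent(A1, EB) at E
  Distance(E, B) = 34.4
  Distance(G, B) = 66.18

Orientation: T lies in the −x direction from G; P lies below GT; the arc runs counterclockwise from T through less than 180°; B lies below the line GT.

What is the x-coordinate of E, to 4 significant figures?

-57.26

G is at the origin; G and T share the same y with |GT| = 46.9 and T on the −x side, so T = (-46.90, 0.000). Since A1 is tangent to GT there, PT ⟂ GT, so P = T + (0, -10.9) = (-46.90, -10.90). Since PE ⟂ EB (tangency), |PB| = √(10.9² + 34.4²) = 36.09 regardless of where E sits on A1. So B lies on both circle(G, 66.18) and circle(P, 36.09); the below-GT intersection is B = (-46.61, -46.98). E is the foot of the tangent from B: E = (-57.26, -14.28).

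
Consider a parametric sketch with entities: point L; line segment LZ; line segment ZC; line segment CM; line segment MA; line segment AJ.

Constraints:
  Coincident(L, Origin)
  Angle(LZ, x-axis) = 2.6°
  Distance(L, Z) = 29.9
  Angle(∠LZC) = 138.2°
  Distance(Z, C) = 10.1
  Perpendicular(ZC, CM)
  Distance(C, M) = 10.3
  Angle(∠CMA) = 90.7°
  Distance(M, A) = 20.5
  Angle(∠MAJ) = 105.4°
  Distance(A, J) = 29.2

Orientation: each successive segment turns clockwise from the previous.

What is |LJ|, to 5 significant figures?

37.625

L is at the origin; LZ runs at 2.6° with length 29.9, so Z = (29.869, 1.3564). ∠LZC = 138.2° gives ZC at -39.200° from the x-axis; with |ZC| = 10.1, C = (37.696, -5.0271). ZC is perpendicular to CM, so CM runs at -129.20°; with |CM| = 10.3, M = (31.186, -13.009). ∠CMA = 90.7° gives MA at 141.50° from the x-axis; with |MA| = 20.5, A = (15.143, -0.24752). ∠MAJ = 105.4° gives AJ at 66.900° from the x-axis; with |AJ| = 29.2, J = (26.599, 26.611). Then |LJ| = |J − L| = 37.625.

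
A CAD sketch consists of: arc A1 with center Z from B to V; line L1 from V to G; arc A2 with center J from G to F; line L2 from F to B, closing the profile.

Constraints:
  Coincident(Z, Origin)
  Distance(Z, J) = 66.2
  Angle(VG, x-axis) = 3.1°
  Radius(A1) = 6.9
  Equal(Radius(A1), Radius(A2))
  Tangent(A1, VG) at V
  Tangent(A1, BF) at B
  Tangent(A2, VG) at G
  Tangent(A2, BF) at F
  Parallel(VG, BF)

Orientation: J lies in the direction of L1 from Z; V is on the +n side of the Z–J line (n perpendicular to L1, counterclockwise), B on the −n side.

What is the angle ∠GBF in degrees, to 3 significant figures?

11.8°

The slot axis is L1's direction at 3.1°, so u = (cos 3.1°, sin 3.1°) = (0.999, 0.0541) and n = (−sin 3.1°, cos 3.1°) = (-0.0541, 0.999). Z is at the origin and J lies 66.2 along u from Z, so J = 66.2·u = (66.1, 3.58). Tangency of A1 to both parallel lines with radius 6.9 puts V and B at Z ± 6.9·n: V = (-0.373, 6.89), B = (0.373, -6.89). Equal radii place G and F the same way about J: G = J + 6.9·n = (65.7, 10.5), F = J − 6.9·n = (66.5, -3.31). Then cos ∠GBF = BG·BF / (|BG||BF|), giving 11.8°.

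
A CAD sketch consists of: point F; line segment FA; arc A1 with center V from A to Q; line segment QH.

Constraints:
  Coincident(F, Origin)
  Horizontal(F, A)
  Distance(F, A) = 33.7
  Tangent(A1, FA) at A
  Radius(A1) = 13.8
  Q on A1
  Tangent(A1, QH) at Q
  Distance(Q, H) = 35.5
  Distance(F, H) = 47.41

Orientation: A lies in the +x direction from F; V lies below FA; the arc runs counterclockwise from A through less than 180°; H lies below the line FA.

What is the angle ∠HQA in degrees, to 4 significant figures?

141.0°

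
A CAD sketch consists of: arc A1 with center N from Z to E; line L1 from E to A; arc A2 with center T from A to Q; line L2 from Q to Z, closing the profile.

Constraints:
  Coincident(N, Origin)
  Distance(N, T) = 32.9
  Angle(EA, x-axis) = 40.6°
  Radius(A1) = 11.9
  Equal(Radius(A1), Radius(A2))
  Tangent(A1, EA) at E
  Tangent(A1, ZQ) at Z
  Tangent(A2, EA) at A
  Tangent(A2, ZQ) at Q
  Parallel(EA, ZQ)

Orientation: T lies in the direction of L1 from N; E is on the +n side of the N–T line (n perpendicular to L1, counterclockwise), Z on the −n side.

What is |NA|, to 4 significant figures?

34.99

Tangency of A1 to both parallel lines with radius 11.9 puts E and Z at N ± 11.9·n: E = (-7.744, 9.035), Z = (7.744, -9.035). Equal radii place A and Q the same way about T: A = T + 11.9·n = (17.24, 30.45), Q = T − 11.9·n = (32.72, 12.38). Then |NA| = |A − N| = 34.99.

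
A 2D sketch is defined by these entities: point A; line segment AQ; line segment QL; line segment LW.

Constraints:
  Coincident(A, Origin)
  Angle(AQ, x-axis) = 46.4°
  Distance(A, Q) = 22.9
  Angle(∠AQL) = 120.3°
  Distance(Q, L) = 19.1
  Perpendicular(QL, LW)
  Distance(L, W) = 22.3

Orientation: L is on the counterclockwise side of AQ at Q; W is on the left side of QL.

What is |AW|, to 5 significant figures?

30.758

A is at the origin; AQ runs at 46.4° with length 22.9, so Q = 22.9·(cos 46.4°, sin 46.4°) = (15.792, 16.584). ∠AQL = 120.3°, so QL runs at 46.4° + (180° − 120.3°) = 106.10° from the x-axis; with |QL| = 19.1, L = Q + 19.1·(cos 106.10°, sin 106.10°) = (10.496, 34.934). QL is perpendicular to LW; with |LW| = 22.3 on the left of QL, W = L + 22.3·(-0.96078, -0.27731) = (-10.930, 28.750). Then |AW| = |W − A| = 30.758.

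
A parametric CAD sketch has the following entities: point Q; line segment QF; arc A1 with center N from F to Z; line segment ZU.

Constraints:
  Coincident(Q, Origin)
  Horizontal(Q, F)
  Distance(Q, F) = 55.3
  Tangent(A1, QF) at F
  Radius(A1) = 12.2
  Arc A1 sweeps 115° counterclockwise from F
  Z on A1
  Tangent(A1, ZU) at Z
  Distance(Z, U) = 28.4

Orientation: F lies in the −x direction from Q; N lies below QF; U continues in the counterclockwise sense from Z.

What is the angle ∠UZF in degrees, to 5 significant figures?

122.50°

Q is at the origin; Q and F share the same y with |QF| = 55.3 and F on the −x side, so F = (-55.300, 0.0000). A1 meets QF tangentially, so NF is at right angles to QF, so N = F + (0, -12.2) = (-55.300, -12.200). On A1, F sits at bearing 90° from N; a 115° counterclockwise sweep puts Z at bearing 205°, so Z = N + 12.2·(cos 205°, sin 205°) = (-66.357, -17.356). Tangency of A1 to ZU means the radius NZ is perpendicular to ZU, so ZU runs along (−sin 205°, cos 205°); with |ZU| = 28.4, U = (-54.355, -43.095). Then cos ∠UZF = ZU·ZF / (|ZU||ZF|), giving 122.50°.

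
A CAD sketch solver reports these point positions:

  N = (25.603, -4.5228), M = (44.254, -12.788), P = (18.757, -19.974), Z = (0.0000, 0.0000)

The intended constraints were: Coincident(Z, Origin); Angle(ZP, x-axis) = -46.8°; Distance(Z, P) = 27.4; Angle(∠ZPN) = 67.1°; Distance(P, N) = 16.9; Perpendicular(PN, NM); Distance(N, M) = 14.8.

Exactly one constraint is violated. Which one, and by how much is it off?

Distance(N, M) = 14.8 — off by 5.60.

Z = (0.00, 0.00) ✓; ZP at -46.80° ✓; |ZP| = 27.40 ✓; ∠ZPN = 67.10° ✓; |PN| = 16.90 ✓; ∠(PN, NM) = 90.00° ✓; |NM| = 20.40 ✗.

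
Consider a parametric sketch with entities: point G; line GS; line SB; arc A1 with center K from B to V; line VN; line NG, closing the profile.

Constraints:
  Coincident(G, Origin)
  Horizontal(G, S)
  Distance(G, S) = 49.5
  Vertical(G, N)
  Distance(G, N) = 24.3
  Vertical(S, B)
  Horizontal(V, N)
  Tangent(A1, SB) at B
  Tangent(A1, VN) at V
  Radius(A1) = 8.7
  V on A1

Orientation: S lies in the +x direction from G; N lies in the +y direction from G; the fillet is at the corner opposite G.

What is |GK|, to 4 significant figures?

43.68

G is at the origin; G and S share the same y with |GS| = 49.5 and S on the +x side, so S = (49.50, 0.000). GN is vertical with |GN| = 24.3 and N on the +y side, so N = (0.000, 24.30). The virtual corner opposite G is at (49.50, 24.30). Since A1 is tangent to SB there, KB ⟂ SB and A1 meets VN tangentially, so KV is at right angles to VN, with radius 8.7, so the center K sits 8.7 in from both sides at K = (40.80, 15.60). Then |GK| = |K − G| = 43.68.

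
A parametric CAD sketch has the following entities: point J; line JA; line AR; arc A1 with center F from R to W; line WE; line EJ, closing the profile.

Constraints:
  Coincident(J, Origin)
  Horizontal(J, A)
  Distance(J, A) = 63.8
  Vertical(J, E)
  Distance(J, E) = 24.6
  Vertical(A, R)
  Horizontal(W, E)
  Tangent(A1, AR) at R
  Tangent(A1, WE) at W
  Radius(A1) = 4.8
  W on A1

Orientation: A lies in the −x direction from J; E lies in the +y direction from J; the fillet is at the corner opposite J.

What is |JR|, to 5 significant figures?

66.802

J is at the origin; JA is horizontal with |JA| = 63.8 and A on the −x side, so A = (-63.800, 0.0000). JE is vertical with |JE| = 24.6 and E on the +y side, so E = (0.0000, 24.600). The virtual corner opposite J is at (-63.800, 24.600). Tangency of A1 to AR means the radius FR is perpendicular to AR and A1 meets WE tangentially, so FW is at right angles to WE, with radius 4.8, so the center F sits 4.8 in from both sides at F = (-59.000, 19.800). That places the tangent points at R = (-63.800, 19.800) on AR and W = (-59.000, 24.600) on WE. Then |JR| = |R − J| = 66.802.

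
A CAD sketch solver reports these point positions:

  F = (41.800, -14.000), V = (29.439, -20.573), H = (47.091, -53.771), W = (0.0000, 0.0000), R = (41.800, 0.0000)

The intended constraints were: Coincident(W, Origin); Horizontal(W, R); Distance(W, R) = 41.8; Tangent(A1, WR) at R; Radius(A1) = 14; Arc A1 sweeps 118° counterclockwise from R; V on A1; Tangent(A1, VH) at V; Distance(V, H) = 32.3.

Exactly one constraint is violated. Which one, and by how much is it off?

Distance(V, H) = 32.3 — off by 5.30.

W = (0.00, 0.00) ✓; W.y = 0.00, R.y = 0.00 ✓; |WR| = 41.80 ✓; ∠(FR, RW) = 90.00° ✓; |FR| = 14.00 ✓; bearing(F→V) − bearing(F→R) = 118.0° ✓; |FV| = 14.00 ✓; ∠(FV, VH) = 90.00° ✓; |VH| = 37.60 ✗.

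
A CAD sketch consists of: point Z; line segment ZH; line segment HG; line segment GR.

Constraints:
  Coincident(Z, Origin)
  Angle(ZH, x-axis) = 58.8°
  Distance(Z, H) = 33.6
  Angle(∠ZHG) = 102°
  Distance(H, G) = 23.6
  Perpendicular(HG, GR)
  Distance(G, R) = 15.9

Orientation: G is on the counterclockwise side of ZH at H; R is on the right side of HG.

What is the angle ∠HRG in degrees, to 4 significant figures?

56.03°

Z is at the origin; ZH runs at 58.8° with length 33.6, so H = 33.6·(cos 58.8°, sin 58.8°) = (17.41, 28.74). ∠ZHG = 102.0°, so HG runs at 58.8° + (180° − 102.0°) = 136.8° from the x-axis; with |HG| = 23.6, G = H + 23.6·(cos 136.8°, sin 136.8°) = (0.2020, 44.90). HG is perpendicular to GR; with |GR| = 15.9 on the right of HG, R = G + 15.9·(0.6845, 0.7290) = (11.09, 56.49). Then cos ∠HRG = RH·RG / (|RH||RG|), giving 56.03°.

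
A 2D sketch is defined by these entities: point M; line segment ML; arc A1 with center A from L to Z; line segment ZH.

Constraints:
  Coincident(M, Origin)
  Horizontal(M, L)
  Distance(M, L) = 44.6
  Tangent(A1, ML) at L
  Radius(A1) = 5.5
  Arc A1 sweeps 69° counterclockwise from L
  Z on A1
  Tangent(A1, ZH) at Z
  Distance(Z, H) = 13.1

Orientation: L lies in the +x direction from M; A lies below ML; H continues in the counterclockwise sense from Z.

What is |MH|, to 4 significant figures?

38.18

M is at the origin; ML is horizontal with |ML| = 44.6 and L on the +x side, so L = (44.60, 0.000). A1 meets ML tangentially, so AL is at right angles to ML, so A = L + (0, -5.5) = (44.60, -5.500). On A1, L sits at bearing 90° from A; a 69° counterclockwise sweep puts Z at bearing 159°, so Z = A + 5.5·(cos 159°, sin 159°) = (39.47, -3.529). Tangency of A1 to ZH means the radius AZ is perpendicular to ZH, so ZH runs along (−sin 159°, cos 159°); with |ZH| = 13.1, H = (34.77, -15.76). Then |MH| = |H − M| = 38.18.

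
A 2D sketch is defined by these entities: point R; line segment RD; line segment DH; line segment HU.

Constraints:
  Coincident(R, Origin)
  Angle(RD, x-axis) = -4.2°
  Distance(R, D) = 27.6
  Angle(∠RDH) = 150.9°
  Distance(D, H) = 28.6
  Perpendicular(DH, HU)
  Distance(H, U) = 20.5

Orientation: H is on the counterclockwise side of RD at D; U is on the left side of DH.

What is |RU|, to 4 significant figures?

53.19

∠RDH = 150.9°, so DH runs at -4.2° + (180° − 150.9°) = 24.90° from the x-axis; with |DH| = 28.6, H = D + 28.6·(cos 24.90°, sin 24.90°) = (53.47, 10.02). The perpendicularity gives HU at right angles to DH; with |HU| = 20.5 on the left of DH, U = H + 20.5·(-0.4210, 0.9070) = (44.84, 28.61). Then |RU| = |U − R| = 53.19.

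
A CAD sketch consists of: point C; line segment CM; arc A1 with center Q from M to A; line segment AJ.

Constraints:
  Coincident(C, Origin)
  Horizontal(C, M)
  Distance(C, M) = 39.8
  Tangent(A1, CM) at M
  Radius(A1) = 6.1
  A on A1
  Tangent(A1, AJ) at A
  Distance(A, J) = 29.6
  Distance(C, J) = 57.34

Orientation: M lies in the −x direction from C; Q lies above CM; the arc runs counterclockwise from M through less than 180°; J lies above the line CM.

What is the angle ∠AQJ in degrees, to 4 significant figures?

78.36°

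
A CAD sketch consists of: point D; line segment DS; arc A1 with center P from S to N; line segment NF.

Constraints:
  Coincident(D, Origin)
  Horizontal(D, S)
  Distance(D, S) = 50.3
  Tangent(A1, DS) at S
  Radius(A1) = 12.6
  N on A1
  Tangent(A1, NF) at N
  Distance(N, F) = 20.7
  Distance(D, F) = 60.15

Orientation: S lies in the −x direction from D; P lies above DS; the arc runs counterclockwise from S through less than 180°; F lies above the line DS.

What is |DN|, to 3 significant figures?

42.8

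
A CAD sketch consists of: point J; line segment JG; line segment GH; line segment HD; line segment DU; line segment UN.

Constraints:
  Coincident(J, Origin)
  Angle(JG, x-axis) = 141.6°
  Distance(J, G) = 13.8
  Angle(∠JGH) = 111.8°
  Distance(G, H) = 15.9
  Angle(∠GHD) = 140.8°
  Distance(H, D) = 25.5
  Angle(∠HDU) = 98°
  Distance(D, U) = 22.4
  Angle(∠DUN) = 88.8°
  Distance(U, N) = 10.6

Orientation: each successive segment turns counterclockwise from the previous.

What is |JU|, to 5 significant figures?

36.827

J is at the origin; JG runs at 141.6° with length 13.8, so G = (-10.815, 8.5718). ∠JGH = 111.8° gives GH at -150.20° from the x-axis; with |GH| = 15.9, H = (-24.612, 0.66995). ∠GHD = 140.8° gives HD at -111.00° from the x-axis; with |HD| = 25.5, D = (-33.751, -23.136). ∠HDU = 98.0° gives DU at -29.000° from the x-axis; with |DU| = 22.4, U = (-14.159, -33.996). Then |JU| = |U − J| = 36.827.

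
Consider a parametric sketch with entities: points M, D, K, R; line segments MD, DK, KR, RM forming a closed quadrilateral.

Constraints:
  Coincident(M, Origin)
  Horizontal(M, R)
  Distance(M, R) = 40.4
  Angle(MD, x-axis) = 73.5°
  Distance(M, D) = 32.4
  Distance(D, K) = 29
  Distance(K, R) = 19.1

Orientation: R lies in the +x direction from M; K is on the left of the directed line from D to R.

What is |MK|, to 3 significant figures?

39.8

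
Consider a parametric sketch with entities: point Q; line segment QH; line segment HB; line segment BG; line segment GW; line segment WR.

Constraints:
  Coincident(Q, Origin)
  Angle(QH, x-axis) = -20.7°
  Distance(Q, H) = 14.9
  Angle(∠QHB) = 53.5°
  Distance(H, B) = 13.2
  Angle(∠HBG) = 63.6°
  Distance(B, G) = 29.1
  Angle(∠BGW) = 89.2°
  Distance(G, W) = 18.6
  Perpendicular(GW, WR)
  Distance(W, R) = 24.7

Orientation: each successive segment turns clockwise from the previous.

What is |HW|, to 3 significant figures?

23.9

Q is at the origin; QH runs at -20.7° with length 14.9, so H = (13.9, -5.27). ∠QHB = 53.5° gives HB at -147° from the x-axis; with |HB| = 13.2, B = (2.84, -12.4). ∠HBG = 63.6° gives BG at 96.4° from the x-axis; with |BG| = 29.1, G = (-0.401, 16.5). ∠BGW = 89.2° gives GW at 5.60° from the x-axis; with |GW| = 18.6, W = (18.1, 18.3). Then |HW| = |W − H| = 23.9.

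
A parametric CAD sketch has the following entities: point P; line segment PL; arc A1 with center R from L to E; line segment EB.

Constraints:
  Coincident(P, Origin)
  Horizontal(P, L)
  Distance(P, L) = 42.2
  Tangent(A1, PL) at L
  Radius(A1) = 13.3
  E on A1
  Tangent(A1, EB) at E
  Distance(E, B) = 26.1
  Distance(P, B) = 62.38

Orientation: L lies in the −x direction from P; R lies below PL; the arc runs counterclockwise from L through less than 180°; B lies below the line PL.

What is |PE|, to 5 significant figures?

57.537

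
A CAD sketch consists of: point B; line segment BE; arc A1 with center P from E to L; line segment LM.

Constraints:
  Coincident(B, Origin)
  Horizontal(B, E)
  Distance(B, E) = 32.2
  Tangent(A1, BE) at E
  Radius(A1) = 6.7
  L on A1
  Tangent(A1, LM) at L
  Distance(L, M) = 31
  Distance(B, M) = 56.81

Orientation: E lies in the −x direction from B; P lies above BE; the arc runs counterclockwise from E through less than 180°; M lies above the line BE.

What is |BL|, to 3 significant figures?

28.6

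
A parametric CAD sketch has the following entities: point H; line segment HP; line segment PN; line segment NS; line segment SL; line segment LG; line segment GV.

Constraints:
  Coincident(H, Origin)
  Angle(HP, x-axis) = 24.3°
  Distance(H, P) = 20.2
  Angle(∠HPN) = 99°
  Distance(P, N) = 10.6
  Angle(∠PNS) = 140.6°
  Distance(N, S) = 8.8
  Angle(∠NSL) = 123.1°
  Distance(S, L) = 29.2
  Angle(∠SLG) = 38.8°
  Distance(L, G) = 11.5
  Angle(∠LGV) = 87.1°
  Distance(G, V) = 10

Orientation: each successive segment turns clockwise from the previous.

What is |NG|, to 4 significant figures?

25.04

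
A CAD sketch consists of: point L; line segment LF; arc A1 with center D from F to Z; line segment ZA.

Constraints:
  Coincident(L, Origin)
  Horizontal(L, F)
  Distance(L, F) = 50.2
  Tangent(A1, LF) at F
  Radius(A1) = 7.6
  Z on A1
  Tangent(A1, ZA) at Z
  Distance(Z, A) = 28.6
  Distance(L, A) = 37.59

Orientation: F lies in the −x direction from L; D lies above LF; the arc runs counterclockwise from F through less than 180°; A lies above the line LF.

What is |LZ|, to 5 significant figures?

44.198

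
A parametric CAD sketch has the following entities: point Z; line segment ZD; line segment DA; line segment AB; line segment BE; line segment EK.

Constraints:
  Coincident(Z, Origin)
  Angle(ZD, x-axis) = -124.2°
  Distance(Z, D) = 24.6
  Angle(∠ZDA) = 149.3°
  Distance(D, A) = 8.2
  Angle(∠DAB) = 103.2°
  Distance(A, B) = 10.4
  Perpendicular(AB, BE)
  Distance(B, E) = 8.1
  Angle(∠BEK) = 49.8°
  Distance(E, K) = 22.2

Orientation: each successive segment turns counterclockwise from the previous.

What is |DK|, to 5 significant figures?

14.964

Z is at the origin; ZD runs at -124.2° with length 24.6, so D = (-13.827, -20.346). ∠ZDA = 149.3° gives DA at -93.500° from the x-axis; with |DA| = 8.2, A = (-14.328, -28.531). ∠DAB = 103.2° gives AB at -16.700° from the x-axis; with |AB| = 10.4, B = (-4.3665, -31.519). AB ⟂ BE, so BE runs at 73.300°; with |BE| = 8.1, E = (-2.0389, -23.761). ∠BEK = 49.8° gives EK at -156.50° from the x-axis; with |EK| = 22.2, K = (-22.398, -32.613). Then |DK| = |K − D| = 14.964.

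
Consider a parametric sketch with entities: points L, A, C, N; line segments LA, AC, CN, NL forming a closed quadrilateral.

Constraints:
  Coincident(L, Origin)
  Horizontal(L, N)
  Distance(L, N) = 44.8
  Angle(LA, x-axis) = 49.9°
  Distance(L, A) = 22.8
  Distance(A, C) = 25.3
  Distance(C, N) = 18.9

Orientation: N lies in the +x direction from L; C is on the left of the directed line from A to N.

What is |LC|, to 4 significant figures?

43.95

Checks: L = (0.00, 0.00) ✓; |AC| = 25.30 ✓; |CN| = 18.90 ✓.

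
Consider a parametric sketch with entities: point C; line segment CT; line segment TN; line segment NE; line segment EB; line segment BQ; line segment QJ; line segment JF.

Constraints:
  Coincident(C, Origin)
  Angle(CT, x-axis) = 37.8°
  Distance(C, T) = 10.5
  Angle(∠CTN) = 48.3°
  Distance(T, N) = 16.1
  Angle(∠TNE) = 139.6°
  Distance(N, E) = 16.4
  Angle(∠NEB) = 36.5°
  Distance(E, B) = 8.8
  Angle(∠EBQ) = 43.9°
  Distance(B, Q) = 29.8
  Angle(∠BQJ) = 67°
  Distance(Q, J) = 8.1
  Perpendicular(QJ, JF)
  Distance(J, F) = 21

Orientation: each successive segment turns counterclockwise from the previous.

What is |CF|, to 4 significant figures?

18.20

C is at the origin; CT runs at 37.8° with length 10.5, so T = (8.297, 6.436). ∠CTN = 48.3° gives TN at 169.5° from the x-axis; with |TN| = 16.1, N = (-7.534, 9.370). ∠TNE = 139.6° gives NE at -150.1° from the x-axis; with |NE| = 16.4, E = (-21.75, 1.194). ∠NEB = 36.5° gives EB at -6.600° from the x-axis; with |EB| = 8.8, B = (-13.01, 0.1829). ∠EBQ = 43.9° gives BQ at 129.5° from the x-axis; with |BQ| = 29.8, Q = (-31.96, 23.18). ∠BQJ = 67.0° gives QJ at -117.5° from the x-axis; with |QJ| = 8.1, J = (-35.70, 15.99). The perpendicularity gives JF at right angles to QJ, so JF runs at -27.50°; with |JF| = 21.0, F = (-17.08, 6.296). Then |CF| = |F − C| = 18.20.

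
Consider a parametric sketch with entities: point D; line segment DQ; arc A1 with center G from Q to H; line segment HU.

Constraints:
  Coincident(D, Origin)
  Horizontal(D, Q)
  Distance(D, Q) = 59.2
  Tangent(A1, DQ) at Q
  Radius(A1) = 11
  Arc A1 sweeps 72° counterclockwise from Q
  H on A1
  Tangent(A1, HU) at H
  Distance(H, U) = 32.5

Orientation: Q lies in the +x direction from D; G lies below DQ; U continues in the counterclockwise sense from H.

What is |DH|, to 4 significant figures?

49.33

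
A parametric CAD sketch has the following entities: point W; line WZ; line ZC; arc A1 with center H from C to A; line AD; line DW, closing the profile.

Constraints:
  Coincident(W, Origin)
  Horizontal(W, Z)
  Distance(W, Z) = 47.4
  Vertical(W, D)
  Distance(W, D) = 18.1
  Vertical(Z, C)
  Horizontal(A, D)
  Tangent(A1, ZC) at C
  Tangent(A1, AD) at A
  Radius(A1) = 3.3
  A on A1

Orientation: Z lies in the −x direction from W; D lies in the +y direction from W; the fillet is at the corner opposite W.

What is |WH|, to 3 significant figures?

46.5

W is at the origin; W and Z share the same y with |WZ| = 47.4 and Z on the −x side, so Z = (-47.4, 0.00). WD is vertical with |WD| = 18.1 and D on the +y side, so D = (0.00, 18.1). The virtual corner opposite W is at (-47.4, 18.1). A1 meets ZC tangentially, so HC is at right angles to ZC and A1 meets AD tangentially, so HA is at right angles to AD, with radius 3.3, so the center H sits 3.3 in from both sides at H = (-44.1, 14.8). Then |WH| = |H − W| = 46.5.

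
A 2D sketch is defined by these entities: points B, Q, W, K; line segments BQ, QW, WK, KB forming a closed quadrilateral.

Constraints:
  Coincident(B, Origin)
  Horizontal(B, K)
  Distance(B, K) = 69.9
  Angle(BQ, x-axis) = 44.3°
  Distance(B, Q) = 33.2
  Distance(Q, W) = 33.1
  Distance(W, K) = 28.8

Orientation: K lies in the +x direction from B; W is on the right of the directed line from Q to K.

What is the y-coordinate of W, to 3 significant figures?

-4.76

Checks: |QW| = 33.10 ✓; |WK| = 28.80 ✓.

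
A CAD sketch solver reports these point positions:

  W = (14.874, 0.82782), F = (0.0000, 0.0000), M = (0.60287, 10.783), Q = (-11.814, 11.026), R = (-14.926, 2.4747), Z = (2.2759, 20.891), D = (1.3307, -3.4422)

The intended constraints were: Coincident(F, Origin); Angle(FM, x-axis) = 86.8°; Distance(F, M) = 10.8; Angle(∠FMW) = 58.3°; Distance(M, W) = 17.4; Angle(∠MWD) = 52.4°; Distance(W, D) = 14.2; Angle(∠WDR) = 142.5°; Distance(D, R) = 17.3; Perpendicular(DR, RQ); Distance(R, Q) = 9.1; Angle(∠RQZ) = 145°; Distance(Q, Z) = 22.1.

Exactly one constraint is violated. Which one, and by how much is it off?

Distance(Q, Z) = 22.1 — off by 4.90.

F = (0.00, 0.00) ✓; FM at 86.80° ✓; |FM| = 10.80 ✓; ∠FMW = 58.30° ✓; |MW| = 17.40 ✓; ∠MWD = 52.40° ✓; |WD| = 14.20 ✓; ∠WDR = 142.5° ✓; |DR| = 17.30 ✓; ∠(DR, RQ) = 90.00° ✓; |RQ| = 9.100 ✓; ∠RQZ = 145.0° ✓; |QZ| = 17.20 ✗.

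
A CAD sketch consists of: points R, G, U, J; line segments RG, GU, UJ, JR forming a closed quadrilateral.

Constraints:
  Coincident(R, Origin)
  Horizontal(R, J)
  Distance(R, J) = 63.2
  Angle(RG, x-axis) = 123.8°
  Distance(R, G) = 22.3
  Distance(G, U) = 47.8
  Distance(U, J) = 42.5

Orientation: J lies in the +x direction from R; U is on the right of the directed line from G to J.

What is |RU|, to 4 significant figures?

26.70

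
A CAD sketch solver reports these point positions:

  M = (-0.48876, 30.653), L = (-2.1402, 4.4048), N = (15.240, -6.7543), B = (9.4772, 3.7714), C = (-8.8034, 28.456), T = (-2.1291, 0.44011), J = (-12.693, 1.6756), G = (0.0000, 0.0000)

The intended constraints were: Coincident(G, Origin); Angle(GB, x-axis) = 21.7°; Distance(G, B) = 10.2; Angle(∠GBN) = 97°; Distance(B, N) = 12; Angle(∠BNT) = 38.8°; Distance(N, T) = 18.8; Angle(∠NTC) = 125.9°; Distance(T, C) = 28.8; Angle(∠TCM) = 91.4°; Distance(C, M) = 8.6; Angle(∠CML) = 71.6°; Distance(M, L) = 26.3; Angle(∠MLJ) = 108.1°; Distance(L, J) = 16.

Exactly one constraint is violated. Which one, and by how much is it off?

Distance(L, J) = 16 — off by 5.10.

G = (0.00, 0.00) ✓; GB at 21.70° ✓; |GB| = 10.20 ✓; ∠GBN = 97.00° ✓; |BN| = 12.00 ✓; ∠BNT = 38.80° ✓; |NT| = 18.80 ✓; ∠NTC = 125.9° ✓; |TC| = 28.80 ✓; ∠TCM = 91.40° ✓; |CM| = 8.600 ✓; ∠CML = 71.60° ✓; |ML| = 26.30 ✓; ∠MLJ = 108.1° ✓; |LJ| = 10.90 ✗.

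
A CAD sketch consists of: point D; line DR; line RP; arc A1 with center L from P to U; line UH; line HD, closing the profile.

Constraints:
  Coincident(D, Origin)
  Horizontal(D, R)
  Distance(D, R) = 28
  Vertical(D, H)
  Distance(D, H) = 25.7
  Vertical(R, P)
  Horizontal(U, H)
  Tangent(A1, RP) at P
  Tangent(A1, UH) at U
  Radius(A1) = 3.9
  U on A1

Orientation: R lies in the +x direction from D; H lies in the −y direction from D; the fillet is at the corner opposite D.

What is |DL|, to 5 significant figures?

32.497

DH is vertical with |DH| = 25.7 and H on the −y side, so H = (0.0000, -25.700). The virtual corner opposite D is at (28.000, -25.700). Tangency of A1 to RP means the radius LP is perpendicular to RP and the tangent condition forces LU to be normal to UH, with radius 3.9, so the center L sits 3.9 in from both sides at L = (24.100, -21.800). Then |DL| = |L − D| = 32.497.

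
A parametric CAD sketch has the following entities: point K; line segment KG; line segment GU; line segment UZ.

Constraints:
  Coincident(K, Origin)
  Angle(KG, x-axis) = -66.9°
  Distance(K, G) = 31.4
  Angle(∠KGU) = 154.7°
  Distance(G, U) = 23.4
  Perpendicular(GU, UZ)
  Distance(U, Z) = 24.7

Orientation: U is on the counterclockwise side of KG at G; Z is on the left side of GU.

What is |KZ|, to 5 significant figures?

53.003

∠KGU = 154.7°, so GU runs at -66.9° + (180° − 154.7°) = -41.600° from the x-axis; with |GU| = 23.4, U = G + 23.4·(cos -41.600°, sin -41.600°) = (29.818, -44.418). GU ⟂ UZ; with |UZ| = 24.7 on the left of GU, Z = U + 24.7·(0.66393, 0.74780) = (46.217, -25.948). Then |KZ| = |Z − K| = 53.003.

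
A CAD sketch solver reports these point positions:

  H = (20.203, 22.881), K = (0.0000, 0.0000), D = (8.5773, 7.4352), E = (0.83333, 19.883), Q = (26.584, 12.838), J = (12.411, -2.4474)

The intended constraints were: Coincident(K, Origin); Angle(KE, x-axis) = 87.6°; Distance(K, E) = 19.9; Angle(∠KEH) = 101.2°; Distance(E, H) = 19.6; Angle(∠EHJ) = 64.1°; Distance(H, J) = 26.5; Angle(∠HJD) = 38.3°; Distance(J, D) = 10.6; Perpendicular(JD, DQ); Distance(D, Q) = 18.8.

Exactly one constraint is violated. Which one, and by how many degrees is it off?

Perpendicular(JD, DQ) — off by 4.50°.

K = (0.00, 0.00) ✓; KE at 87.60° ✓; |KE| = 19.90 ✓; ∠KEH = 101.2° ✓; |EH| = 19.60 ✓; ∠EHJ = 64.10° ✓; |HJ| = 26.50 ✓; ∠HJD = 38.30° ✓; |JD| = 10.60 ✓; ∠(JD, DQ) = 94.50° ✗; |DQ| = 18.80 ✓.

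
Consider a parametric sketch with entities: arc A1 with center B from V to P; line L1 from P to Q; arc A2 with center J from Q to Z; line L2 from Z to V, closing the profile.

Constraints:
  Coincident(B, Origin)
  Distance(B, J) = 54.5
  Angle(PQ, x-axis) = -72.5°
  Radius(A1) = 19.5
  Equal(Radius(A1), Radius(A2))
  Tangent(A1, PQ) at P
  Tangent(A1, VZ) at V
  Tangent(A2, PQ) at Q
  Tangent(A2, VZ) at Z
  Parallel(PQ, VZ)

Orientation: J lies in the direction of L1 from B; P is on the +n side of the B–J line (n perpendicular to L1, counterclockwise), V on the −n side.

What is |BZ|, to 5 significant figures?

57.884

Tangency of A1 to both parallel lines with radius 19.5 puts P and V at B ± 19.5·n: P = (18.597, 5.8638), V = (-18.597, -5.8638). Equal radii place Q and Z the same way about J: Q = J + 19.5·n = (34.986, -46.114), Z = J − 19.5·n = (-2.2090, -57.841). Then |BZ| = |Z − B| = 57.884.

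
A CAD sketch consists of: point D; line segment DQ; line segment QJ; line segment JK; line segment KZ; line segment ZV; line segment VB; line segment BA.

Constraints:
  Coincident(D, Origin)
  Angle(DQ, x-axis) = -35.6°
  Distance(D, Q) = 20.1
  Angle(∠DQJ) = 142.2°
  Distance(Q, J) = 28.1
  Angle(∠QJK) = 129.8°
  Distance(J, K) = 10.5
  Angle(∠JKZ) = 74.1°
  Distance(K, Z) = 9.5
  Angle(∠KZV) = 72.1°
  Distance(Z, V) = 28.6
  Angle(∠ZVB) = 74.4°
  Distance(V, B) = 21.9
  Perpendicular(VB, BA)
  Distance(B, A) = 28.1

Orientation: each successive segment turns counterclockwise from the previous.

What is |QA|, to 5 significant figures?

42.711

D is at the origin; DQ runs at -35.6° with length 20.1, so Q = (16.343, -11.701). ∠DQJ = 142.2° gives QJ at 2.2000° from the x-axis; with |QJ| = 28.1, J = (44.423, -10.622). ∠QJK = 129.8° gives JK at 52.400° from the x-axis; with |JK| = 10.5, K = (50.829, -2.3029). ∠JKZ = 74.1° gives KZ at 158.30° from the x-axis; with |KZ| = 9.5, Z = (42.002, 1.2097). ∠KZV = 72.1° gives ZV at -93.800° from the x-axis; with |ZV| = 28.6, V = (40.107, -27.327). ∠ZVB = 74.4° gives VB at 11.800° from the x-axis; with |VB| = 21.9, B = (61.544, -22.849). VB is perpendicular to BA, so BA runs at 101.80°; with |BA| = 28.1, A = (55.798, 4.6572). Then |QA| = |A − Q| = 42.711.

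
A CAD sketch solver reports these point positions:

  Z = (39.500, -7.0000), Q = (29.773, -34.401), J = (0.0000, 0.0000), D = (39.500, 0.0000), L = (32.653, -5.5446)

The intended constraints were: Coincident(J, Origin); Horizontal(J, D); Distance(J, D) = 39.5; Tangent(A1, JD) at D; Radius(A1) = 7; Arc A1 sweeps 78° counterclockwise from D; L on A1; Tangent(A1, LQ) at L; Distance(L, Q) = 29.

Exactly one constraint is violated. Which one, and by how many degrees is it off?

Tangent(A1, LQ) at L — off by 6.30°.

J = (0.00, 0.00) ✓; J.y = 0.00, D.y = 0.00 ✓; |JD| = 39.50 ✓; ∠(ZD, DJ) = 90.00° ✓; |ZD| = 7.000 ✓; bearing(Z→L) − bearing(Z→D) = 78.00° ✓; |ZL| = 7.000 ✓; ∠(ZL, LQ) = 83.70° ✗; |LQ| = 29.00 ✓.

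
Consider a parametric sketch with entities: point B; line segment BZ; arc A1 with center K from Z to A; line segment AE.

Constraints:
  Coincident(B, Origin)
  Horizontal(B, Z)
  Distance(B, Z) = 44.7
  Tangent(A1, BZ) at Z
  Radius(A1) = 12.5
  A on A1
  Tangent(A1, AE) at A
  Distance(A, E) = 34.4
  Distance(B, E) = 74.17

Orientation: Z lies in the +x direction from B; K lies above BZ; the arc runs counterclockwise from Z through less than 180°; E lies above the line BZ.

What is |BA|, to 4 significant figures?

58.52

B is at the origin; B and Z share the same y with |BZ| = 44.7 and Z on the +x side, so Z = (44.70, 0.000). A1 meets BZ tangentially, so KZ is at right angles to BZ, so K = Z + (0, 12.5) = (44.70, 12.50). Since KA ⟂ AE (tangency), |KE| = √(12.5² + 34.4²) = 36.60 regardless of where A sits on A1. So E lies on both circle(B, 74.17) and circle(K, 36.60); the above-BZ intersection is E = (57.57, 46.76). A is the foot of the tangent from E: A = (57.20, 12.36).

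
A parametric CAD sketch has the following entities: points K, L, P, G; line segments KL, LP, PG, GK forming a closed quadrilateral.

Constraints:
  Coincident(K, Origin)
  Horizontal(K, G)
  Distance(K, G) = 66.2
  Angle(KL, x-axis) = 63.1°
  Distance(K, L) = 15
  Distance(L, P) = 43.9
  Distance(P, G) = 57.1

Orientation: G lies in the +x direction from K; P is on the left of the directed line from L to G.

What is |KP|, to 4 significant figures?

58.65

K is at the origin; K and G share the same y with |KG| = 66.2 and G in +x, so G = (66.2, 0). KL runs at 63.1° with |KL| = 15.0, so L = (6.787, 13.38). P is determined by |LP| = 43.9 and |PG| = 57.1 together: it lies at the intersection of circle(L, 43.9) and circle(G, 57.1). With |LG| = 60.90, the foot of the radical line on LG is 19.50 from L and the perpendicular offset is √(43.9² − 19.50²) = 39.33. Taking the left-of-LG solution: P = (34.45, 47.46).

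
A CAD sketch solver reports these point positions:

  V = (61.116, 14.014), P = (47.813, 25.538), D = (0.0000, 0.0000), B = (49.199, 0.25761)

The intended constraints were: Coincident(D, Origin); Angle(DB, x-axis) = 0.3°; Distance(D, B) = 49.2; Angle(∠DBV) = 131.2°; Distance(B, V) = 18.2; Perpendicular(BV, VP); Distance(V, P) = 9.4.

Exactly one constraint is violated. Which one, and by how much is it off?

Distance(V, P) = 9.4 — off by 8.20.

D = (0.00, 0.00) ✓; DB at 0.3000° ✓; |DB| = 49.20 ✓; ∠DBV = 131.2° ✓; |BV| = 18.20 ✓; ∠(BV, VP) = 90.00° ✓; |VP| = 17.60 ✗.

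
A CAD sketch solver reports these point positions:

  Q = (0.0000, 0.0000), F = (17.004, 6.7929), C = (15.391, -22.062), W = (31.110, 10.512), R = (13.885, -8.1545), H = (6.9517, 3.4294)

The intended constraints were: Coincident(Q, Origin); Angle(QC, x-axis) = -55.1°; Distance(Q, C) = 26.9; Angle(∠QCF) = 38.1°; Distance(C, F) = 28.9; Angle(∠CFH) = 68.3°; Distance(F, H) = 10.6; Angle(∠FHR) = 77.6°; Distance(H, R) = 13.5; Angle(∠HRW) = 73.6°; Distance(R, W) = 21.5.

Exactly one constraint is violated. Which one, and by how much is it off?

Distance(R, W) = 21.5 — off by 3.90.

Q = (0.00, 0.00) ✓; QC at -55.10° ✓; |QC| = 26.90 ✓; ∠QCF = 38.10° ✓; |CF| = 28.90 ✓; ∠CFH = 68.30° ✓; |FH| = 10.60 ✓; ∠FHR = 77.60° ✓; |HR| = 13.50 ✓; ∠HRW = 73.60° ✓; |RW| = 25.40 ✗.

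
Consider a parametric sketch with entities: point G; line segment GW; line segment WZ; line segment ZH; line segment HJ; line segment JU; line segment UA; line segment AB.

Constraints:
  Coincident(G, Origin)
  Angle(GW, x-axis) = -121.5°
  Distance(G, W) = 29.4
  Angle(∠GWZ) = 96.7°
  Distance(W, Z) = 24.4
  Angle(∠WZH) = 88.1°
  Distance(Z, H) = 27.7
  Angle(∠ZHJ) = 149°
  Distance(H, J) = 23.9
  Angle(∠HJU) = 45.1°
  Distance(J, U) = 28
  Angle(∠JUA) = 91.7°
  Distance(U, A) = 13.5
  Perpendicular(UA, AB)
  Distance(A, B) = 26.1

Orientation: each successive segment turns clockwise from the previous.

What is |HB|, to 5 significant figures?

14.800

G is at the origin; GW runs at -121.5° with length 29.4, so W = (-15.361, -25.068). ∠GWZ = 96.7° gives WZ at 155.20° from the x-axis; with |WZ| = 24.4, Z = (-37.511, -14.833). ∠WZH = 88.1° gives ZH at 63.300° from the x-axis; with |ZH| = 27.7, H = (-25.065, 9.9134). ∠ZHJ = 149.0° gives HJ at 32.300° from the x-axis; with |HJ| = 23.9, J = (-4.8633, 22.684). ∠HJU = 45.1° gives JU at -102.60° from the x-axis; with |JU| = 28.0, U = (-10.971, -4.6413). ∠JUA = 91.7° gives UA at 169.10° from the x-axis; with |UA| = 13.5, A = (-24.228, -2.0885). The perpendicularity gives AB at right angles to UA, so AB runs at 79.100°; with |AB| = 26.1, B = (-19.292, 23.541). Then |HB| = |B − H| = 14.800.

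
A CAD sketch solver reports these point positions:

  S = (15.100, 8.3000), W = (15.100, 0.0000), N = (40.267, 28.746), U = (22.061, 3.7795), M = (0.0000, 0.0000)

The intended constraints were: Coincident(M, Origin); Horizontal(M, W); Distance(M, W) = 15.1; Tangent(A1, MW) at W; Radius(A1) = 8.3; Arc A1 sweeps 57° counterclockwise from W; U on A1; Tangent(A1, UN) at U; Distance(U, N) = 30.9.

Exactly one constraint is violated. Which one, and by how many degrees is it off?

Tangent(A1, UN) at U — off by 3.10°.

M = (0.00, 0.00) ✓; M.y = 0.00, W.y = 0.00 ✓; |MW| = 15.10 ✓; ∠(SW, WM) = 90.00° ✓; |SW| = 8.300 ✓; bearing(S→U) − bearing(S→W) = 57.00° ✓; |SU| = 8.300 ✓; ∠(SU, UN) = 93.10° ✗; |UN| = 30.90 ✓.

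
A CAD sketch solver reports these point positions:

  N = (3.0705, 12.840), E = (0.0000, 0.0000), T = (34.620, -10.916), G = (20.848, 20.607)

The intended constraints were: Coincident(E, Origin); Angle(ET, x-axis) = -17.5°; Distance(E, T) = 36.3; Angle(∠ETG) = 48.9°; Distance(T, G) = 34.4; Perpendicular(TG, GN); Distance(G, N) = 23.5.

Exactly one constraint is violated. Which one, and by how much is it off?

Distance(G, N) = 23.5 — off by 4.10.

E = (0.00, 0.00) ✓; ET at -17.50° ✓; |ET| = 36.30 ✓; ∠ETG = 48.90° ✓; |TG| = 34.40 ✓; ∠(TG, GN) = 90.00° ✓; |GN| = 19.40 ✗.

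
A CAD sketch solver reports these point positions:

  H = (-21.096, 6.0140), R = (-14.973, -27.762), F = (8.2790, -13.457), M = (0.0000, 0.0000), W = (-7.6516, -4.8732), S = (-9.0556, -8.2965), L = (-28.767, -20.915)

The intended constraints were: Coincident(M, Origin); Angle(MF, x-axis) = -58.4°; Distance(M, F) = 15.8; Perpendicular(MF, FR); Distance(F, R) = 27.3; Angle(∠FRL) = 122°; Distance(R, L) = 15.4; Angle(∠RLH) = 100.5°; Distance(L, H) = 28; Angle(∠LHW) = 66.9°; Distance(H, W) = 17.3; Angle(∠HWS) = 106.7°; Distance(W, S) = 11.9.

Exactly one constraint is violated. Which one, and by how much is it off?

Distance(W, S) = 11.9 — off by 8.20.

M = (0.00, 0.00) ✓; MF at -58.40° ✓; |MF| = 15.80 ✓; ∠(MF, FR) = 90.00° ✓; |FR| = 27.30 ✓; ∠FRL = 122.0° ✓; |RL| = 15.40 ✓; ∠RLH = 100.5° ✓; |LH| = 28.00 ✓; ∠LHW = 66.90° ✓; |HW| = 17.30 ✓; ∠HWS = 106.7° ✓; |WS| = 3.700 ✗.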